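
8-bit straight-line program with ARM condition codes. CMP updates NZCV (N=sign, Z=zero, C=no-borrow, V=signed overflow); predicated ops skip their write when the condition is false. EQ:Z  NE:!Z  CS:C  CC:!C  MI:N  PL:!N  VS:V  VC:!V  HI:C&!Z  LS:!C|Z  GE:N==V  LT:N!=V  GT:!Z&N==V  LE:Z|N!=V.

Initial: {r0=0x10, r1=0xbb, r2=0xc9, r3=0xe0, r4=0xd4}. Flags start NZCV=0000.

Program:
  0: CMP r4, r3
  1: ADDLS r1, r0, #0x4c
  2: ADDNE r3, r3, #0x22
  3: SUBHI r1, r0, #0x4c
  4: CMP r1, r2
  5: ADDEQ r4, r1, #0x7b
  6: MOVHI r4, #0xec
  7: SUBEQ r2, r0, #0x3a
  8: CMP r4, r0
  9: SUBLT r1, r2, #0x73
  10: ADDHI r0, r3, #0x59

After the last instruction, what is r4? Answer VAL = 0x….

0: ✓ CMP  NZCV=1000
1: ✓ ADDLS  r1←0x5c
2: ✓ ADDNE  r3←0x02
3: · SUBHI
4: ✓ CMP  NZCV=1001
5: · ADDEQ
6: · MOVHI
7: · SUBEQ
8: ✓ CMP  NZCV=1010
9: ✓ SUBLT  r1←0x56
10: ✓ ADDHI  r0←0x5b

VAL = 0xd4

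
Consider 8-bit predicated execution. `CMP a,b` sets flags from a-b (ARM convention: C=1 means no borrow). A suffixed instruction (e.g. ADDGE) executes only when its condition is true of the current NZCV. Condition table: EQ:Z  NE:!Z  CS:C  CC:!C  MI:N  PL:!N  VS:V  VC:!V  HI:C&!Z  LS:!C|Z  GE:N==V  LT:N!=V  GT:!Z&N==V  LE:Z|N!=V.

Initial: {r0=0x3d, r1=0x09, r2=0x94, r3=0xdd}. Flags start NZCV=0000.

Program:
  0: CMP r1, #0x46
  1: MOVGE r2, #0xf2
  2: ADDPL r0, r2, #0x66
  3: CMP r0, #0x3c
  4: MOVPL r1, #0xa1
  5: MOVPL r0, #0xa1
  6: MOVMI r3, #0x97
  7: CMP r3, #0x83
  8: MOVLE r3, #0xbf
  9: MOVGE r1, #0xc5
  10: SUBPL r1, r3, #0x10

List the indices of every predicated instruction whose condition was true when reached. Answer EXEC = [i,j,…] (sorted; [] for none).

0: ✓ CMP  NZCV=1000
1: · MOVGE
2: · ADDPL
3: ✓ CMP  NZCV=0010
4: ✓ MOVPL  r1←0xa1
5: ✓ MOVPL  r0←0xa1
6: · MOVMI
7: ✓ CMP  NZCV=0010
8: · MOVLE
9: ✓ MOVGE  r1←0xc5
10: ✓ SUBPL  r1←0xcd

EXEC = [4,5,9,10]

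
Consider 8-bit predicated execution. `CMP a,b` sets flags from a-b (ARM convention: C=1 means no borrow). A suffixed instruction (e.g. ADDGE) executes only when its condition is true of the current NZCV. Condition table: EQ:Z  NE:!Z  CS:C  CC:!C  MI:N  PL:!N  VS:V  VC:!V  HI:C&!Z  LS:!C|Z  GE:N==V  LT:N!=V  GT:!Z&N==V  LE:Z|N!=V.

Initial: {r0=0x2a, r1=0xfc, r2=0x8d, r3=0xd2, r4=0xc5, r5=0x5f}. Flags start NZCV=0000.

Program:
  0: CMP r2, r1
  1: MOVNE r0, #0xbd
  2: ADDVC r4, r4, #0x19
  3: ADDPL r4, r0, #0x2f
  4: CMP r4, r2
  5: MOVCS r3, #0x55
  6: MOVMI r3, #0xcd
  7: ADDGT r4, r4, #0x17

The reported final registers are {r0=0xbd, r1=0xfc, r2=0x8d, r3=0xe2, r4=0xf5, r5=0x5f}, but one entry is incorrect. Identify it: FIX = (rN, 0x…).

FIX = (r3, 0x55)

[0] flags=1000 → (cmp)
[1] flags=1000 NE?T → r0=0xbd
[2] flags=1000 VC?T → r4=0xde
[3] flags=1000 PL?F → skip
[4] flags=0010 → (cmp)
[5] flags=0010 CS?T → r3=0x55
[6] flags=0010 MI?F → skip
[7] flags=0010 GT?T → r4=0xf5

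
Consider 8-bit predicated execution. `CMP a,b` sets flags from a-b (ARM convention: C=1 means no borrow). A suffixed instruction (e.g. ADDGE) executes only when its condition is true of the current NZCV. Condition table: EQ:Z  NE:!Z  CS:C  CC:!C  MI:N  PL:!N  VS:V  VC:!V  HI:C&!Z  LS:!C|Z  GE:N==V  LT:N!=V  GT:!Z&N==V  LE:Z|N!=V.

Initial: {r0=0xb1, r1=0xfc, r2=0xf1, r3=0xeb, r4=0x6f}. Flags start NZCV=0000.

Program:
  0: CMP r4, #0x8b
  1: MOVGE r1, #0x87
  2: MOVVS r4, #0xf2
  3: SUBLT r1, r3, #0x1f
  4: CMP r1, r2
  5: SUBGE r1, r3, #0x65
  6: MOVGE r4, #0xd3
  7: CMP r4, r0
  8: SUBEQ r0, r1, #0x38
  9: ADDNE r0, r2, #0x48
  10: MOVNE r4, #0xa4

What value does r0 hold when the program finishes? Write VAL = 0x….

VAL = 0x39

[0] flags=1001 → (cmp)
[1] flags=1001 GE?T → r1=0x87
[2] flags=1001 VS?T → r4=0xf2
[3] flags=1001 LT?F → skip
[4] flags=1000 → (cmp)
[5] flags=1000 GE?F → skip
[6] flags=1000 GE?F → skip
[7] flags=0010 → (cmp)
[8] flags=0010 EQ?F → skip
[9] flags=0010 NE?T → r0=0x39
[10] flags=0010 NE?T → r4=0xa4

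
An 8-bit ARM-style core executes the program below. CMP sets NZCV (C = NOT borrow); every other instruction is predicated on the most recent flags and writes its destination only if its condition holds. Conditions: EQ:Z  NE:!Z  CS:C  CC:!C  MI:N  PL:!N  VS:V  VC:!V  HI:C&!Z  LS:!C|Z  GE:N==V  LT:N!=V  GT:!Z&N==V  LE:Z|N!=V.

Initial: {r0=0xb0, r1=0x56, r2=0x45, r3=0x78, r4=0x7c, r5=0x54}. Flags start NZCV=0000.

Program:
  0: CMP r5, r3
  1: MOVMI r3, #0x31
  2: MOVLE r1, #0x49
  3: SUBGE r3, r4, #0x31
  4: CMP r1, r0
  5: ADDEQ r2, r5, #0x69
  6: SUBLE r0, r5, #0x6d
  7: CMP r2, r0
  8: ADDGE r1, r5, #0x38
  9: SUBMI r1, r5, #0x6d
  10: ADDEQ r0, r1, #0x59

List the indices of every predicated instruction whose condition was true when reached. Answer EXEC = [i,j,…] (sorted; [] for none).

[0] flags=1000 → (cmp)
[1] flags=1000 MI?T → r3=0x31
[2] flags=1000 LE?T → r1=0x49
[3] flags=1000 GE?F → skip
[4] flags=1001 → (cmp)
[5] flags=1001 EQ?F → skip
[6] flags=1001 LE?F → skip
[7] flags=1001 → (cmp)
[8] flags=1001 GE?T → r1=0x8c
[9] flags=1001 MI?T → r1=0xe7
[10] flags=1001 EQ?F → skip

EXEC = [1,2,8,9]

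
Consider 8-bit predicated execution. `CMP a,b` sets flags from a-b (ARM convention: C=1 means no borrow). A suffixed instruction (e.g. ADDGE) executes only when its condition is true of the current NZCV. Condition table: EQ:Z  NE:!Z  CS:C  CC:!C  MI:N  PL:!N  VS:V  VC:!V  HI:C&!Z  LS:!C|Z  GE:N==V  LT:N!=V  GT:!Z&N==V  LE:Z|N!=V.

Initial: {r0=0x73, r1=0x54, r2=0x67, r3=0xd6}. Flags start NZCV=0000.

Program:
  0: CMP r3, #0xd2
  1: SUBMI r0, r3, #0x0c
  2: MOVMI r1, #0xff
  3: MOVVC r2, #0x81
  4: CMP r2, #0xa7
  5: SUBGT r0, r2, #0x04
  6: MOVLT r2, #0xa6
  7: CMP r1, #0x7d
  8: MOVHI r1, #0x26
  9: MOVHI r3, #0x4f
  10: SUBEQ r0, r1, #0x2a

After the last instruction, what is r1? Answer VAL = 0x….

VAL = 0x54

[0] flags=0010 → (cmp)
[1] flags=0010 MI?F → skip
[2] flags=0010 MI?F → skip
[3] flags=0010 VC?T → r2=0x81
[4] flags=1000 → (cmp)
[5] flags=1000 GT?F → skip
[6] flags=1000 LT?T → r2=0xa6
[7] flags=1000 → (cmp)
[8] flags=1000 HI?F → skip
[9] flags=1000 HI?F → skip
[10] flags=1000 EQ?F → skip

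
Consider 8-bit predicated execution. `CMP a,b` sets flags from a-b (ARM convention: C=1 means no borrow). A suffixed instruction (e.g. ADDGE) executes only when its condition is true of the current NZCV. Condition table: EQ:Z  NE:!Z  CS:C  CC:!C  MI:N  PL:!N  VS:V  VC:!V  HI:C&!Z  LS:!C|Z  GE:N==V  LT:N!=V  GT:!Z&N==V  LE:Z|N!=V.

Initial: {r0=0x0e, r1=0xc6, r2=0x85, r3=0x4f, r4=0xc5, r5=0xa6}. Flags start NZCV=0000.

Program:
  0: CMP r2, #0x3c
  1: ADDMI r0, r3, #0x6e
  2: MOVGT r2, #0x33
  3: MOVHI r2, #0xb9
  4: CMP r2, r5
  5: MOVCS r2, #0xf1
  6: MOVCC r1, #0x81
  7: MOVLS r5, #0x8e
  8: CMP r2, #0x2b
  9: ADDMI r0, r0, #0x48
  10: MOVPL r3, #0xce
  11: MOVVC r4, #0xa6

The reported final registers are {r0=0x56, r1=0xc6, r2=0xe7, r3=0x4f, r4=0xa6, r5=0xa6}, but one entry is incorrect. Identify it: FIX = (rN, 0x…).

[0] flags=0011 → (cmp)
[1] flags=0011 MI?F → skip
[2] flags=0011 GT?F → skip
[3] flags=0011 HI?T → r2=0xb9
[4] flags=0010 → (cmp)
[5] flags=0010 CS?T → r2=0xf1
[6] flags=0010 CC?F → skip
[7] flags=0010 LS?F → skip
[8] flags=1010 → (cmp)
[9] flags=1010 MI?T → r0=0x56
[10] flags=1010 PL?F → skip
[11] flags=1010 VC?T → r4=0xa6

FIX = (r2, 0xf1)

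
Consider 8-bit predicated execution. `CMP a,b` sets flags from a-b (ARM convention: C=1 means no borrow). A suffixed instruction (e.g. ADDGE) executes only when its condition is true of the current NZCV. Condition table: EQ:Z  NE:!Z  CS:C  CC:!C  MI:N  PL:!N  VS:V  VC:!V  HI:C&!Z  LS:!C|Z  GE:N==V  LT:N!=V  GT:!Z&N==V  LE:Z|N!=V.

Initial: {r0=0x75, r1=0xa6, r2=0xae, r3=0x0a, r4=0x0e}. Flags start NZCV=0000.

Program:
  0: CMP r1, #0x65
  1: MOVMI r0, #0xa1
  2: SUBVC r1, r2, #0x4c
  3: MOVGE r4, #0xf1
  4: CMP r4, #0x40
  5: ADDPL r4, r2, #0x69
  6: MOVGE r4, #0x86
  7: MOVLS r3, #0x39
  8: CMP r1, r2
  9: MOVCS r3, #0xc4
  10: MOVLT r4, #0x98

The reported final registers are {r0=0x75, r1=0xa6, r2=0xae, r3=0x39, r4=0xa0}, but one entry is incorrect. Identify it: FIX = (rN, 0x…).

FIX = (r4, 0x98)

0: ✓ CMP  NZCV=0011
1: · MOVMI
2: · SUBVC
3: · MOVGE
4: ✓ CMP  NZCV=1000
5: · ADDPL
6: · MOVGE
7: ✓ MOVLS  r3←0x39
8: ✓ CMP  NZCV=1000
9: · MOVCS
10: ✓ MOVLT  r4←0x98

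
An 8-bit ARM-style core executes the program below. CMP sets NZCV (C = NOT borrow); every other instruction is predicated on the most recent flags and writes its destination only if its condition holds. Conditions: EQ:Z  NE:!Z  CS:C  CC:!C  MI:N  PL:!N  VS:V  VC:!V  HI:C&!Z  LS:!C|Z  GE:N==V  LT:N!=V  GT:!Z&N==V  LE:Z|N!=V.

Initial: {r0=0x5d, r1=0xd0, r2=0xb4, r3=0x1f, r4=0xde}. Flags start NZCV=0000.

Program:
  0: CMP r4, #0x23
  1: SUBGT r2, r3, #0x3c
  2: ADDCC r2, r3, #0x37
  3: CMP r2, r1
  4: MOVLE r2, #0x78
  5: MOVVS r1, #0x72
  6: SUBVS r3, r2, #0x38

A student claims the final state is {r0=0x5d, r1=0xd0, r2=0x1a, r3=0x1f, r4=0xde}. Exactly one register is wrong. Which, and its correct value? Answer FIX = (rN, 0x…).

[0] flags=1010 → (cmp)
[1] flags=1010 GT?F → skip
[2] flags=1010 CC?F → skip
[3] flags=1000 → (cmp)
[4] flags=1000 LE?T → r2=0x78
[5] flags=1000 VS?F → skip
[6] flags=1000 VS?F → skip

FIX = (r2, 0x78)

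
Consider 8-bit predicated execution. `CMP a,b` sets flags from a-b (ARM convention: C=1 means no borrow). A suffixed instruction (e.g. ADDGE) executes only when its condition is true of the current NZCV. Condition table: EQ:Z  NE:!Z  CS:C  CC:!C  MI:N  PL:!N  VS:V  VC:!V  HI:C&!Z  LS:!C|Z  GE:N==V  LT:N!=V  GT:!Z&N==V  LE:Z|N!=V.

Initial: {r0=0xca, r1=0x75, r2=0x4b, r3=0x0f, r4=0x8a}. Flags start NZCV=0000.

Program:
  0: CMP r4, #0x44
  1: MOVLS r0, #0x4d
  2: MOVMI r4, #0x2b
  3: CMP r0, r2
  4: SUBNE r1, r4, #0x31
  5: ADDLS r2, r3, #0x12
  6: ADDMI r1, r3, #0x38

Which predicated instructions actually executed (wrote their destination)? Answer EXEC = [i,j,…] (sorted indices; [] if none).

0: ✓ CMP  NZCV=0011
1: · MOVLS
2: · MOVMI
3: ✓ CMP  NZCV=0011
4: ✓ SUBNE  r1←0x59
5: · ADDLS
6: · ADDMI

EXEC = [4]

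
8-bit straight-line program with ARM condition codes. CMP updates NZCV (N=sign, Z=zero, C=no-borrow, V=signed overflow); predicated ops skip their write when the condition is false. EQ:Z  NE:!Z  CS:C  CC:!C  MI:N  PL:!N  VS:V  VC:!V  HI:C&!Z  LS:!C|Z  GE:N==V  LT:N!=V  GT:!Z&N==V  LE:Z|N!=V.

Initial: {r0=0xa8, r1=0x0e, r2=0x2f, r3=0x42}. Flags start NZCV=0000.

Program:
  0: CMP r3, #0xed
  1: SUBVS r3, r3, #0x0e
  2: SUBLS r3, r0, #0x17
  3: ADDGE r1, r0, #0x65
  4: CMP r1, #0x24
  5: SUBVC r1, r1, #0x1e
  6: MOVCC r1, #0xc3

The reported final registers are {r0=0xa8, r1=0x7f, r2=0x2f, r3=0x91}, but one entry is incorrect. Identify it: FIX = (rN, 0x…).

FIX = (r1, 0xc3)

[0] flags=0000 → (cmp)
[1] flags=0000 VS?F → skip
[2] flags=0000 LS?T → r3=0x91
[3] flags=0000 GE?T → r1=0x0d
[4] flags=1000 → (cmp)
[5] flags=1000 VC?T → r1=0xef
[6] flags=1000 CC?T → r1=0xc3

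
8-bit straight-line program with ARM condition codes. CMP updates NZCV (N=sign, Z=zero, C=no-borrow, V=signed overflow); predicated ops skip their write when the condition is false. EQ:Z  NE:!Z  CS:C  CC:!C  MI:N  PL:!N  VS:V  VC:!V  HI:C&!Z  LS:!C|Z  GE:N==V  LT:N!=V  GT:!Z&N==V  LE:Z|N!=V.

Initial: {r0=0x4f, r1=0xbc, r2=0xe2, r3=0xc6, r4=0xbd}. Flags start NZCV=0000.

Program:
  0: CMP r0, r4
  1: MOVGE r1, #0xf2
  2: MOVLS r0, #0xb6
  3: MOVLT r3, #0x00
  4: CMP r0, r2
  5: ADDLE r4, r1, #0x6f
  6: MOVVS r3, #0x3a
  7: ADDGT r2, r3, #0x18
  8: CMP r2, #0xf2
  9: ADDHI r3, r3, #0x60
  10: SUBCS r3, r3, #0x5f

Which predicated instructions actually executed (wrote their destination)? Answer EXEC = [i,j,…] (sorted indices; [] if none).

0: ✓ CMP  NZCV=1001
1: ✓ MOVGE  r1←0xf2
2: ✓ MOVLS  r0←0xb6
3: · MOVLT
4: ✓ CMP  NZCV=1000
5: ✓ ADDLE  r4←0x61
6: · MOVVS
7: · ADDGT
8: ✓ CMP  NZCV=1000
9: · ADDHI
10: · SUBCS

EXEC = [1,2,5]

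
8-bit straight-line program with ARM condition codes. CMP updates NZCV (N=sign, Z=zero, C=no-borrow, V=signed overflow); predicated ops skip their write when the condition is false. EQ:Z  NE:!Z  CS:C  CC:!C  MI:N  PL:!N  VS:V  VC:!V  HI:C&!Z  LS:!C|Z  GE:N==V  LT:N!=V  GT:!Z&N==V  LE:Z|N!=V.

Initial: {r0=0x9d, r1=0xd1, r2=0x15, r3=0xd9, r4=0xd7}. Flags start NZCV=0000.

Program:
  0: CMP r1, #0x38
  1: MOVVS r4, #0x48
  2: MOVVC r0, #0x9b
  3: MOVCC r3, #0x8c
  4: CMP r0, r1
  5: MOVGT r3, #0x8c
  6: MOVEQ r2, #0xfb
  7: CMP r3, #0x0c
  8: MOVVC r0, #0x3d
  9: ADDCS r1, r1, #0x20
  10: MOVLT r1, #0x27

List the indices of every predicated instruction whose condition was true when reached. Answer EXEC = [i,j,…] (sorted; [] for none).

0: ✓ CMP  NZCV=1010
1: · MOVVS
2: ✓ MOVVC  r0←0x9b
3: · MOVCC
4: ✓ CMP  NZCV=1000
5: · MOVGT
6: · MOVEQ
7: ✓ CMP  NZCV=1010
8: ✓ MOVVC  r0←0x3d
9: ✓ ADDCS  r1←0xf1
10: ✓ MOVLT  r1←0x27

EXEC = [2,8,9,10]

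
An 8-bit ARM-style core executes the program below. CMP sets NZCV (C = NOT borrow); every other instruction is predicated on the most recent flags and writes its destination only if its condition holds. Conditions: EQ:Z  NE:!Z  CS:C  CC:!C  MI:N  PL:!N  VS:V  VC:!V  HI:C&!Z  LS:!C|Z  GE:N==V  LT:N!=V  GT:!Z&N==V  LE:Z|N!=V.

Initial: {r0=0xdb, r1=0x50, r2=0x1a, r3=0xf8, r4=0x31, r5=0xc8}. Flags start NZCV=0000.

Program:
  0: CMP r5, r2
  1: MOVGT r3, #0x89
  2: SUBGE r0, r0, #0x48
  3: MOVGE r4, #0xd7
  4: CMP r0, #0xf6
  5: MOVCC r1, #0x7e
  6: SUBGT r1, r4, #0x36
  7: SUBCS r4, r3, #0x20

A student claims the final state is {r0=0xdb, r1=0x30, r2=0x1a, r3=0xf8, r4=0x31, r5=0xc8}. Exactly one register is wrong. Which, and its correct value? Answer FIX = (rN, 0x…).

0: ✓ CMP  NZCV=1010
1: · MOVGT
2: · SUBGE
3: · MOVGE
4: ✓ CMP  NZCV=1000
5: ✓ MOVCC  r1←0x7e
6: · SUBGT
7: · SUBCS

FIX = (r1, 0x7e)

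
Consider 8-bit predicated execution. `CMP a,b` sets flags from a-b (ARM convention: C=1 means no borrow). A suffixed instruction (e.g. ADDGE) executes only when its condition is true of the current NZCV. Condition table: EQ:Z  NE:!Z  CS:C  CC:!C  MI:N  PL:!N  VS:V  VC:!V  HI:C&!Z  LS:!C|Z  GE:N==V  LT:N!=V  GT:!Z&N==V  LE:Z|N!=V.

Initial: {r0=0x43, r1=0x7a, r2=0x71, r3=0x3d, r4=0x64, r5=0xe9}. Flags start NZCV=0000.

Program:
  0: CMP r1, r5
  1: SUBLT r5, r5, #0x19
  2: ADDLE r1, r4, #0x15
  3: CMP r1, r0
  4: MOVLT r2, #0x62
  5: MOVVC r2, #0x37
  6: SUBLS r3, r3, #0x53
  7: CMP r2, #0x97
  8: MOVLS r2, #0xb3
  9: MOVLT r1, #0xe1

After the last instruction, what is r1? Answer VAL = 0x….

VAL = 0x7a

0: ✓ CMP  NZCV=1001
1: · SUBLT
2: · ADDLE
3: ✓ CMP  NZCV=0010
4: · MOVLT
5: ✓ MOVVC  r2←0x37
6: · SUBLS
7: ✓ CMP  NZCV=1001
8: ✓ MOVLS  r2←0xb3
9: · MOVLT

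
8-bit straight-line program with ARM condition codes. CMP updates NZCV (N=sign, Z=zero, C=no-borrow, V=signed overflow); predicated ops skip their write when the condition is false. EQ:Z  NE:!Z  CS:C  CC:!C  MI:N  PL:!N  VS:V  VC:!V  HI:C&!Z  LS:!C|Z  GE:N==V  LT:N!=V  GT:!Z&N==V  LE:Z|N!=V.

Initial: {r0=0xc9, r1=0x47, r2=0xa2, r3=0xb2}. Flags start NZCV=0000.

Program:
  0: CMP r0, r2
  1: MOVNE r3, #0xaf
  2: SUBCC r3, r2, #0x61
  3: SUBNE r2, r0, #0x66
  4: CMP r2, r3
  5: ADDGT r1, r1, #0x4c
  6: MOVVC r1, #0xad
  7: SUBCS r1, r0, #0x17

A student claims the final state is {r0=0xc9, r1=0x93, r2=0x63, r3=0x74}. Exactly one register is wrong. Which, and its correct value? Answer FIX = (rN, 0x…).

FIX = (r3, 0xaf)

[0] flags=0010 → (cmp)
[1] flags=0010 NE?T → r3=0xaf
[2] flags=0010 CC?F → skip
[3] flags=0010 NE?T → r2=0x63
[4] flags=1001 → (cmp)
[5] flags=1001 GT?T → r1=0x93
[6] flags=1001 VC?F → skip
[7] flags=1001 CS?F → skip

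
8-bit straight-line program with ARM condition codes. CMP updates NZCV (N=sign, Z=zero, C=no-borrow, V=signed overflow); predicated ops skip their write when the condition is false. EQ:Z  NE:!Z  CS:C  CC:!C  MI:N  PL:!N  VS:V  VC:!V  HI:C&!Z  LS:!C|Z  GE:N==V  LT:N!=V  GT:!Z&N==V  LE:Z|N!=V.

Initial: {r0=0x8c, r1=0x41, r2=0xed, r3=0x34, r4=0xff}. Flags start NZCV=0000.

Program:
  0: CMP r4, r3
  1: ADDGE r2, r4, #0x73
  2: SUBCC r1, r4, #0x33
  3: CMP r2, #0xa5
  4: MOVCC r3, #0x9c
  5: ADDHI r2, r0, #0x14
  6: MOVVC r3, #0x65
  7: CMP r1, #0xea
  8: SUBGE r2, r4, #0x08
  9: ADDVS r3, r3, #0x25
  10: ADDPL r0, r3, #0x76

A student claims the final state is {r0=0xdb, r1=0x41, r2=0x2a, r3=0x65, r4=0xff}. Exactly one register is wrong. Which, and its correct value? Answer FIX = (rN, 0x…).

0: ✓ CMP  NZCV=1010
1: · ADDGE
2: · SUBCC
3: ✓ CMP  NZCV=0010
4: · MOVCC
5: ✓ ADDHI  r2←0xa0
6: ✓ MOVVC  r3←0x65
7: ✓ CMP  NZCV=0000
8: ✓ SUBGE  r2←0xf7
9: · ADDVS
10: ✓ ADDPL  r0←0xdb

FIX = (r2, 0xf7)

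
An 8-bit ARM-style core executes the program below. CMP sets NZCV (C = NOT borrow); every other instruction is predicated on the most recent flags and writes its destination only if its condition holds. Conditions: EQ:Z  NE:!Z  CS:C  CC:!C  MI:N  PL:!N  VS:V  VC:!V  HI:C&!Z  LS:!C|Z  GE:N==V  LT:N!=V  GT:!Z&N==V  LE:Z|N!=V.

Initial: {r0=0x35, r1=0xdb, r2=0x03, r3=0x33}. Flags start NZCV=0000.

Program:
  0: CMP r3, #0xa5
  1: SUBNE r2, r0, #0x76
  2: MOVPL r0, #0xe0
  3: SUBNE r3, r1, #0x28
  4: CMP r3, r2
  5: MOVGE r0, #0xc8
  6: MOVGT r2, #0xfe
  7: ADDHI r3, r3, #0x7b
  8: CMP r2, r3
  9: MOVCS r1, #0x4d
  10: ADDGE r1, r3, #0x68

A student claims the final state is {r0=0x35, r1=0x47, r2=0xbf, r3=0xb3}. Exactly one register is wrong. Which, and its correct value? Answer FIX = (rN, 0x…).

0: ✓ CMP  NZCV=1001
1: ✓ SUBNE  r2←0xbf
2: · MOVPL
3: ✓ SUBNE  r3←0xb3
4: ✓ CMP  NZCV=1000
5: · MOVGE
6: · MOVGT
7: · ADDHI
8: ✓ CMP  NZCV=0010
9: ✓ MOVCS  r1←0x4d
10: ✓ ADDGE  r1←0x1b

FIX = (r1, 0x1b)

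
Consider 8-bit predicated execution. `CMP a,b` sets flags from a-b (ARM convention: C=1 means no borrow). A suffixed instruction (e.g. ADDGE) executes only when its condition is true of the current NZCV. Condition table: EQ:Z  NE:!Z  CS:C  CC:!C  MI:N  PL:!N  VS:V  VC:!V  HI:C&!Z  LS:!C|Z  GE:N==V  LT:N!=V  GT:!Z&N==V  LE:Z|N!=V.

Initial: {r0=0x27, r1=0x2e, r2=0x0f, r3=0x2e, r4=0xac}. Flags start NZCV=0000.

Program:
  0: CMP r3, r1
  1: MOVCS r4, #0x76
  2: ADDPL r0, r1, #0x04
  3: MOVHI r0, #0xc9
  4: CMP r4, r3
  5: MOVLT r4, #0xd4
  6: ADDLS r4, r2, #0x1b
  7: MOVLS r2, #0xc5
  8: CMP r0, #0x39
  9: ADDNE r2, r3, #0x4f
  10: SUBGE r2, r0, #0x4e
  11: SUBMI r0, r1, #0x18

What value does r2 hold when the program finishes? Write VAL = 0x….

0: ✓ CMP  NZCV=0110
1: ✓ MOVCS  r4←0x76
2: ✓ ADDPL  r0←0x32
3: · MOVHI
4: ✓ CMP  NZCV=0010
5: · MOVLT
6: · ADDLS
7: · MOVLS
8: ✓ CMP  NZCV=1000
9: ✓ ADDNE  r2←0x7d
10: · SUBGE
11: ✓ SUBMI  r0←0x16

VAL = 0x7d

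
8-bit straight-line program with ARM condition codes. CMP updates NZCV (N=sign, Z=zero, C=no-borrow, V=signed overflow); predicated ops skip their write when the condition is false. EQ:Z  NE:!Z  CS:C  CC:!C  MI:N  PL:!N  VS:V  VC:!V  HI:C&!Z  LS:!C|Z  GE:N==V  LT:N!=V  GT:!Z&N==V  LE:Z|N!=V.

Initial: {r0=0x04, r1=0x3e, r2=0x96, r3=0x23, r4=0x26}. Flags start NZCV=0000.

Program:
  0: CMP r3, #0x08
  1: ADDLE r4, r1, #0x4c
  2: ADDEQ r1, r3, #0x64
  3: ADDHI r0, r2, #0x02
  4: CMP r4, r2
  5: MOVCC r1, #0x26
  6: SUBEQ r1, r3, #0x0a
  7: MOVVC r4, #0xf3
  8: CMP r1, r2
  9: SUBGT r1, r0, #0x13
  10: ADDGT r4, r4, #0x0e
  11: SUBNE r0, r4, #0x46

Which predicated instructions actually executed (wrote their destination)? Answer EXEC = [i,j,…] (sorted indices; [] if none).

0: ✓ CMP  NZCV=0010
1: · ADDLE
2: · ADDEQ
3: ✓ ADDHI  r0←0x98
4: ✓ CMP  NZCV=1001
5: ✓ MOVCC  r1←0x26
6: · SUBEQ
7: · MOVVC
8: ✓ CMP  NZCV=1001
9: ✓ SUBGT  r1←0x85
10: ✓ ADDGT  r4←0x34
11: ✓ SUBNE  r0←0xee

EXEC = [3,5,9,10,11]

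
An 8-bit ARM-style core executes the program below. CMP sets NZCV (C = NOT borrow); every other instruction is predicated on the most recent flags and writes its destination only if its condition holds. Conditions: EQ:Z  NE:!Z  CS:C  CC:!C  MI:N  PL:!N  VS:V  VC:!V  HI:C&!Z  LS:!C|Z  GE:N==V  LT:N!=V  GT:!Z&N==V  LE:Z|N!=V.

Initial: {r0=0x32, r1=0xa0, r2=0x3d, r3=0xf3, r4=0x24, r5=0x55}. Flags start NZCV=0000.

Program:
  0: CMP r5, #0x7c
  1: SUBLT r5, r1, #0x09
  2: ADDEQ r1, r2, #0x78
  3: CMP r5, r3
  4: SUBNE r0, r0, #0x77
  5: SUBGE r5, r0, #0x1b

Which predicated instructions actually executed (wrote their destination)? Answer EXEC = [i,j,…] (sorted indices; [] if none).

EXEC = [1,4]

0: ✓ CMP  NZCV=1000
1: ✓ SUBLT  r5←0x97
2: · ADDEQ
3: ✓ CMP  NZCV=1000
4: ✓ SUBNE  r0←0xbb
5: · SUBGE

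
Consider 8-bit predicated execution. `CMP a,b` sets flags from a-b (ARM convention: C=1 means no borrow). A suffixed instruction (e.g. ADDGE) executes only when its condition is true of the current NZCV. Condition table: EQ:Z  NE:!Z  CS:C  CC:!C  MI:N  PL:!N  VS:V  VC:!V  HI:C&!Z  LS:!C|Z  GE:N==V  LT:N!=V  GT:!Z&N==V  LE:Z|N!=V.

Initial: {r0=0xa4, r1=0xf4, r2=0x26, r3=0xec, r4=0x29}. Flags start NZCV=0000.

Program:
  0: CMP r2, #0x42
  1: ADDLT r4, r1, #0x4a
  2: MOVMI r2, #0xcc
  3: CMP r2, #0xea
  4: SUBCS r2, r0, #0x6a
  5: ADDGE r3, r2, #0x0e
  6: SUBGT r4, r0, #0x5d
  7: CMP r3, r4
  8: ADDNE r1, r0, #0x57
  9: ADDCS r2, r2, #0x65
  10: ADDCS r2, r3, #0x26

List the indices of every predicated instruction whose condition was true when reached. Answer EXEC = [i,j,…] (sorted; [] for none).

0: ✓ CMP  NZCV=1000
1: ✓ ADDLT  r4←0x3e
2: ✓ MOVMI  r2←0xcc
3: ✓ CMP  NZCV=1000
4: · SUBCS
5: · ADDGE
6: · SUBGT
7: ✓ CMP  NZCV=1010
8: ✓ ADDNE  r1←0xfb
9: ✓ ADDCS  r2←0x31
10: ✓ ADDCS  r2←0x12

EXEC = [1,2,8,9,10]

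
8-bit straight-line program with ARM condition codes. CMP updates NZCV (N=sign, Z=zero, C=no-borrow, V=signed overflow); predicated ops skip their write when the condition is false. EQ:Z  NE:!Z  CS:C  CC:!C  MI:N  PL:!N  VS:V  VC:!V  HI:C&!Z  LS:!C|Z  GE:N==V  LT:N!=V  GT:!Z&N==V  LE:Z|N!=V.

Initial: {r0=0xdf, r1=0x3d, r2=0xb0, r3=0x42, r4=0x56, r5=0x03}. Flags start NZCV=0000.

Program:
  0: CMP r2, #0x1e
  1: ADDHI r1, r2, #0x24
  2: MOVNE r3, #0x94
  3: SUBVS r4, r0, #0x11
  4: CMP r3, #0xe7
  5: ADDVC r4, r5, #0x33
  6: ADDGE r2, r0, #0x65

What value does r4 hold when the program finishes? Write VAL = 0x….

VAL = 0x36

[0] flags=1010 → (cmp)
[1] flags=1010 HI?T → r1=0xd4
[2] flags=1010 NE?T → r3=0x94
[3] flags=1010 VS?F → skip
[4] flags=1000 → (cmp)
[5] flags=1000 VC?T → r4=0x36
[6] flags=1000 GE?F → skip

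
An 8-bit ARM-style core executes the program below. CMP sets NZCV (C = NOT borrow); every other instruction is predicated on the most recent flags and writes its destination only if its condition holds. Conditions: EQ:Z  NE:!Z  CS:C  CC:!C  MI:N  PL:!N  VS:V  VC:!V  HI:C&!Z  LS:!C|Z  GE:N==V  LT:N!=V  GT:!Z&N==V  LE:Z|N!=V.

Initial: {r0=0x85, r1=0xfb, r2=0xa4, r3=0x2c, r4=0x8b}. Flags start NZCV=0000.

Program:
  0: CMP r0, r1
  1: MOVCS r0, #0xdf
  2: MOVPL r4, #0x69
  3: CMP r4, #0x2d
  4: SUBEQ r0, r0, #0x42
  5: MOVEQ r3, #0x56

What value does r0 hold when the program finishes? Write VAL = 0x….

VAL = 0x85

[0] flags=1000 → (cmp)
[1] flags=1000 CS?F → skip
[2] flags=1000 PL?F → skip
[3] flags=0011 → (cmp)
[4] flags=0011 EQ?F → skip
[5] flags=0011 EQ?F → skip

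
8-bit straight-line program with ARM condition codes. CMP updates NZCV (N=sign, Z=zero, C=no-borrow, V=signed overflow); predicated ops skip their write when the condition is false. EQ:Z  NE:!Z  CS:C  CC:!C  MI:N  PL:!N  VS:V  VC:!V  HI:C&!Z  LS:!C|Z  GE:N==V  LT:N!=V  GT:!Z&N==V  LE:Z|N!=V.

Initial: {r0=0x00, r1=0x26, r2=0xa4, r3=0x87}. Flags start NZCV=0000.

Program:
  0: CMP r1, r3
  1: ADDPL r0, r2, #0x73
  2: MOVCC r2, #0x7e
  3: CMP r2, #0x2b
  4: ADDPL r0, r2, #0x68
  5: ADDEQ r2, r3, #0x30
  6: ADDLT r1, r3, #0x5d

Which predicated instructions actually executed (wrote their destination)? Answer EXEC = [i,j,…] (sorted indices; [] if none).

EXEC = [2,4]

[0] flags=1001 → (cmp)
[1] flags=1001 PL?F → skip
[2] flags=1001 CC?T → r2=0x7e
[3] flags=0010 → (cmp)
[4] flags=0010 PL?T → r0=0xe6
[5] flags=0010 EQ?F → skip
[6] flags=0010 LT?F → skip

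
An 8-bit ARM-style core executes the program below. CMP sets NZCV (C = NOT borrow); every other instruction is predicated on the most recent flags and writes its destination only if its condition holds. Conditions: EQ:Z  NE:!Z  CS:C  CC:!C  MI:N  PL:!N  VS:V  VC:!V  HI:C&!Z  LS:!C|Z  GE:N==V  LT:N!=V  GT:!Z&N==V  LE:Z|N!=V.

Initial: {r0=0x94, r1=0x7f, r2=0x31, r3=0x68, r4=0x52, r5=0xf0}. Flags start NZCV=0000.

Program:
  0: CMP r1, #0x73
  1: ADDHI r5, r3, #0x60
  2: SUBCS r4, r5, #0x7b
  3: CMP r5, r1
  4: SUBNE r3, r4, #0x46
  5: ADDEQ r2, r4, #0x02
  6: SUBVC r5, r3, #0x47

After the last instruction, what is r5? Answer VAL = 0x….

VAL = 0xc8

[0] flags=0010 → (cmp)
[1] flags=0010 HI?T → r5=0xc8
[2] flags=0010 CS?T → r4=0x4d
[3] flags=0011 → (cmp)
[4] flags=0011 NE?T → r3=0x07
[5] flags=0011 EQ?F → skip
[6] flags=0011 VC?F → skip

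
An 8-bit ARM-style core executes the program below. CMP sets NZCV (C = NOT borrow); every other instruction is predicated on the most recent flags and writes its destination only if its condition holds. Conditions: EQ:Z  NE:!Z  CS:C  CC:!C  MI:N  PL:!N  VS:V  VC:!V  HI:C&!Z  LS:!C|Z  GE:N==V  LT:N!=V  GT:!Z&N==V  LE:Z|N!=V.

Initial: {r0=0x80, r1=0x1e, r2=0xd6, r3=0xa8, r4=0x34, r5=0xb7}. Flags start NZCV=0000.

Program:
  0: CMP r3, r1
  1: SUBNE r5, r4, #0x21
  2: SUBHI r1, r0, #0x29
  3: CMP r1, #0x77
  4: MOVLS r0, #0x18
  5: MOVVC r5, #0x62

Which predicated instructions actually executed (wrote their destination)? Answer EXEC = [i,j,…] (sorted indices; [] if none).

[0] flags=1010 → (cmp)
[1] flags=1010 NE?T → r5=0x13
[2] flags=1010 HI?T → r1=0x57
[3] flags=1000 → (cmp)
[4] flags=1000 LS?T → r0=0x18
[5] flags=1000 VC?T → r5=0x62

EXEC = [1,2,4,5]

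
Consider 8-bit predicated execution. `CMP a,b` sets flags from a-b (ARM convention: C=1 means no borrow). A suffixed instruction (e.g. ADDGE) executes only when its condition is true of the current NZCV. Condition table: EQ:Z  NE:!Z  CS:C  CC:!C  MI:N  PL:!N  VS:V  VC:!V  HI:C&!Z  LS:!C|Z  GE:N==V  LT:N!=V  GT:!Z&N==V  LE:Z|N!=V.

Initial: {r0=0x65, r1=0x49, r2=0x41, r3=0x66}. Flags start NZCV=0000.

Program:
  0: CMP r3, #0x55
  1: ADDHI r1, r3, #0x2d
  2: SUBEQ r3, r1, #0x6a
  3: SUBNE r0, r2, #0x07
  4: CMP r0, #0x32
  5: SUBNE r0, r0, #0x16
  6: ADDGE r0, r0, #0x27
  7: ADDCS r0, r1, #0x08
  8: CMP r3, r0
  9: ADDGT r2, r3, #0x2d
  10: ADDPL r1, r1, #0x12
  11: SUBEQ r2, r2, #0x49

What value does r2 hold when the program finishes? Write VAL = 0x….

[0] flags=0010 → (cmp)
[1] flags=0010 HI?T → r1=0x93
[2] flags=0010 EQ?F → skip
[3] flags=0010 NE?T → r0=0x3a
[4] flags=0010 → (cmp)
[5] flags=0010 NE?T → r0=0x24
[6] flags=0010 GE?T → r0=0x4b
[7] flags=0010 CS?T → r0=0x9b
[8] flags=1001 → (cmp)
[9] flags=1001 GT?T → r2=0x93
[10] flags=1001 PL?F → skip
[11] flags=1001 EQ?F → skip

VAL = 0x93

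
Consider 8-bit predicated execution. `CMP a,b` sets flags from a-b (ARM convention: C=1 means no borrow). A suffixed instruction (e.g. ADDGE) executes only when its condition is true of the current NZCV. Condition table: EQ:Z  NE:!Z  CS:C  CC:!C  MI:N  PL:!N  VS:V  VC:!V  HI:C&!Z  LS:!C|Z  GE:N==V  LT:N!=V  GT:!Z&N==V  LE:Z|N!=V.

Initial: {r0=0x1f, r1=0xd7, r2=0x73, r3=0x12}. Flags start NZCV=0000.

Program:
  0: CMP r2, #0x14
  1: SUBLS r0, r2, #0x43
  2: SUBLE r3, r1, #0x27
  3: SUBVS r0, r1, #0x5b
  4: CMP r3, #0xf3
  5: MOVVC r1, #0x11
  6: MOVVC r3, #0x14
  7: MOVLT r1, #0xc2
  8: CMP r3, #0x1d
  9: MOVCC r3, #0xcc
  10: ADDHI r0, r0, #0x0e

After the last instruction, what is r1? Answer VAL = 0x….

VAL = 0x11

0: ✓ CMP  NZCV=0010
1: · SUBLS
2: · SUBLE
3: · SUBVS
4: ✓ CMP  NZCV=0000
5: ✓ MOVVC  r1←0x11
6: ✓ MOVVC  r3←0x14
7: · MOVLT
8: ✓ CMP  NZCV=1000
9: ✓ MOVCC  r3←0xcc
10: · ADDHI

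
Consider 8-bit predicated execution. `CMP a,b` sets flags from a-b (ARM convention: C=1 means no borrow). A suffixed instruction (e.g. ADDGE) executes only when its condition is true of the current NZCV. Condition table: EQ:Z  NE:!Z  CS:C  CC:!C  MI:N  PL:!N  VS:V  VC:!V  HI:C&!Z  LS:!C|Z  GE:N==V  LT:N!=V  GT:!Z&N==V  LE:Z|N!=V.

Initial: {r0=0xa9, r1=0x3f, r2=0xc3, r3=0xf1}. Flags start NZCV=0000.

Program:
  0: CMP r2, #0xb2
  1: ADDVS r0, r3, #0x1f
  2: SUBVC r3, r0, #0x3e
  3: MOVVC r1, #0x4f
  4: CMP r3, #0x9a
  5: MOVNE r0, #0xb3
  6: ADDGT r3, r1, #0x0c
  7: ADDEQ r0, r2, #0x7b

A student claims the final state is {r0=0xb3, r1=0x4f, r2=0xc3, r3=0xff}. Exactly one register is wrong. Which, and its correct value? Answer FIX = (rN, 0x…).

[0] flags=0010 → (cmp)
[1] flags=0010 VS?F → skip
[2] flags=0010 VC?T → r3=0x6b
[3] flags=0010 VC?T → r1=0x4f
[4] flags=1001 → (cmp)
[5] flags=1001 NE?T → r0=0xb3
[6] flags=1001 GT?T → r3=0x5b
[7] flags=1001 EQ?F → skip

FIX = (r3, 0x5b)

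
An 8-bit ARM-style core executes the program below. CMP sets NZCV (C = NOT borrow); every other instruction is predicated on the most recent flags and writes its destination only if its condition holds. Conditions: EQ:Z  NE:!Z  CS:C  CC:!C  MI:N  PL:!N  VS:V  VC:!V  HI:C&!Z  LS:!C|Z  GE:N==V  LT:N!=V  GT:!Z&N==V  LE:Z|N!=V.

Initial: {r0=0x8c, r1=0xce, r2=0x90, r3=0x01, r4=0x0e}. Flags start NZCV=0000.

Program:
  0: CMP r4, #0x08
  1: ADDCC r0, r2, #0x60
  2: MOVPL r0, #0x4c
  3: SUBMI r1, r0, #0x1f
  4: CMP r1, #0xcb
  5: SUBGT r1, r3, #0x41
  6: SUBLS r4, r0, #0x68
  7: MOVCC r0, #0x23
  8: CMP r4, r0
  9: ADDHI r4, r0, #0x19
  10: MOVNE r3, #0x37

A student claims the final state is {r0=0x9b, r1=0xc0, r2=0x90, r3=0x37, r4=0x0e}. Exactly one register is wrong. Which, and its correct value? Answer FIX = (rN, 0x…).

FIX = (r0, 0x4c)

0: ✓ CMP  NZCV=0010
1: · ADDCC
2: ✓ MOVPL  r0←0x4c
3: · SUBMI
4: ✓ CMP  NZCV=0010
5: ✓ SUBGT  r1←0xc0
6: · SUBLS
7: · MOVCC
8: ✓ CMP  NZCV=1000
9: · ADDHI
10: ✓ MOVNE  r3←0x37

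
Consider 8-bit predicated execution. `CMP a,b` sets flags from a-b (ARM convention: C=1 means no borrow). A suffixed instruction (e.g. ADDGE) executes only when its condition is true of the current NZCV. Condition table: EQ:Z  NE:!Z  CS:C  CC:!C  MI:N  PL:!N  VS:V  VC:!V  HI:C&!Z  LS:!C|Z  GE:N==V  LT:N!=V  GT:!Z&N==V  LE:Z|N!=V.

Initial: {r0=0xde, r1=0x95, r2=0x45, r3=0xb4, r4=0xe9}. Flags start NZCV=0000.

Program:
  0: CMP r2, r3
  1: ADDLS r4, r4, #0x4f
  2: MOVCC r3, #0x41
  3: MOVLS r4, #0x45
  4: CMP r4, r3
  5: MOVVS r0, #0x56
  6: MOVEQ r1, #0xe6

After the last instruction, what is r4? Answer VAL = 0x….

0: ✓ CMP  NZCV=1001
1: ✓ ADDLS  r4←0x38
2: ✓ MOVCC  r3←0x41
3: ✓ MOVLS  r4←0x45
4: ✓ CMP  NZCV=0010
5: · MOVVS
6: · MOVEQ

VAL = 0x45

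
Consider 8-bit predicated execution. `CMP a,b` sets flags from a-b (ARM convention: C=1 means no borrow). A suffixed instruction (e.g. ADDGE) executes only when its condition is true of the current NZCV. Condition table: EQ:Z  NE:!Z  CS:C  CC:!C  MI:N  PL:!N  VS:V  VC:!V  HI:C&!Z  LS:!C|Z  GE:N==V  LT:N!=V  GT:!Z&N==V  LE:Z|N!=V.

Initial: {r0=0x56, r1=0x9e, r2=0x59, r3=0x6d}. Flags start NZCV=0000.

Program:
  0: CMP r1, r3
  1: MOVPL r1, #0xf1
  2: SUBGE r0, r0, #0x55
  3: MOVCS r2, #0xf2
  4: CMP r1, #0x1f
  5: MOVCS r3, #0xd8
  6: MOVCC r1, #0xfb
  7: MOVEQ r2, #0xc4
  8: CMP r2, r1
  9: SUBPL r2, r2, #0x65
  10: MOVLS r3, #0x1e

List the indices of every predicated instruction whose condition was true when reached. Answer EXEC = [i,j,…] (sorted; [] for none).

0: ✓ CMP  NZCV=0011
1: ✓ MOVPL  r1←0xf1
2: · SUBGE
3: ✓ MOVCS  r2←0xf2
4: ✓ CMP  NZCV=1010
5: ✓ MOVCS  r3←0xd8
6: · MOVCC
7: · MOVEQ
8: ✓ CMP  NZCV=0010
9: ✓ SUBPL  r2←0x8d
10: · MOVLS

EXEC = [1,3,5,9]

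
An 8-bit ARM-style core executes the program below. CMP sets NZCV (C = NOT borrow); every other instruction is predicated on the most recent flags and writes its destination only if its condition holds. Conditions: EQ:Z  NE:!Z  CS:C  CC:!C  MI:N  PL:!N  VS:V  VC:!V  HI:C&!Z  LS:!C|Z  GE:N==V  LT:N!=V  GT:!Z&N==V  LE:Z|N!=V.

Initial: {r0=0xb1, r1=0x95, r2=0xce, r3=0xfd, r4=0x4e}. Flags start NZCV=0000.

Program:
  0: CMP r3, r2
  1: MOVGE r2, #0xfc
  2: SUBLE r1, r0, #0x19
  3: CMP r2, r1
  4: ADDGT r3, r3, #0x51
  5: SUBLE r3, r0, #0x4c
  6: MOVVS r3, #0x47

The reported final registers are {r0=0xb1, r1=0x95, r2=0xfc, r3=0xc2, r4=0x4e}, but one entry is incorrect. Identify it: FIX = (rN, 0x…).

FIX = (r3, 0x4e)

[0] flags=0010 → (cmp)
[1] flags=0010 GE?T → r2=0xfc
[2] flags=0010 LE?F → skip
[3] flags=0010 → (cmp)
[4] flags=0010 GT?T → r3=0x4e
[5] flags=0010 LE?F → skip
[6] flags=0010 VS?F → skip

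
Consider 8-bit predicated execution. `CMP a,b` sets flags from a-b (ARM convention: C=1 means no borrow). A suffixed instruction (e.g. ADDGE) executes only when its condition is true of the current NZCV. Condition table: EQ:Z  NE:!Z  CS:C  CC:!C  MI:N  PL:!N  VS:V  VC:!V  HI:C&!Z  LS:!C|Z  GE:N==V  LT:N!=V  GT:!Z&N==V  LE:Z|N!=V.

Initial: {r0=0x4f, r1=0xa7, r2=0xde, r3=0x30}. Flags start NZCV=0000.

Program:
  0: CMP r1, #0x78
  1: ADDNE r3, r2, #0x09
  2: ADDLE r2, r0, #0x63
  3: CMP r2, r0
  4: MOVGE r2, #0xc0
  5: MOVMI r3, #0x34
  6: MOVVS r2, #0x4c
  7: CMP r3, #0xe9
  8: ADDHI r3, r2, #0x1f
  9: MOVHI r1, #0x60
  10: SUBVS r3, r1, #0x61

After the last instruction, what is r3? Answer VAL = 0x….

VAL = 0xe7

[0] flags=0011 → (cmp)
[1] flags=0011 NE?T → r3=0xe7
[2] flags=0011 LE?T → r2=0xb2
[3] flags=0011 → (cmp)
[4] flags=0011 GE?F → skip
[5] flags=0011 MI?F → skip
[6] flags=0011 VS?T → r2=0x4c
[7] flags=1000 → (cmp)
[8] flags=1000 HI?F → skip
[9] flags=1000 HI?F → skip
[10] flags=1000 VS?F → skip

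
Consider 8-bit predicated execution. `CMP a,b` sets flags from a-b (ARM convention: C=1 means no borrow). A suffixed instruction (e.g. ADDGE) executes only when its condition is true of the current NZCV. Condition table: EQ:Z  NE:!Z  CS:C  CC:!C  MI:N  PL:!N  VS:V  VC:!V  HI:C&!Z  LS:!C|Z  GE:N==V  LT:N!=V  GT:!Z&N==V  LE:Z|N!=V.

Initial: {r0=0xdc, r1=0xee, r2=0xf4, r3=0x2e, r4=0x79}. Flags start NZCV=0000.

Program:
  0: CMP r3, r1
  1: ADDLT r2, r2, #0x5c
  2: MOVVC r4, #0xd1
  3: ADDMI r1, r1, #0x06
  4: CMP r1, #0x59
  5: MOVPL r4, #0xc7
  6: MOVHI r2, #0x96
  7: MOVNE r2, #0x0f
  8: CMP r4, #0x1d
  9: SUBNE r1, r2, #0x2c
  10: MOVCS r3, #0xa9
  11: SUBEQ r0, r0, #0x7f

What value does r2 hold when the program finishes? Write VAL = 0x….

0: ✓ CMP  NZCV=0000
1: · ADDLT
2: ✓ MOVVC  r4←0xd1
3: · ADDMI
4: ✓ CMP  NZCV=1010
5: · MOVPL
6: ✓ MOVHI  r2←0x96
7: ✓ MOVNE  r2←0x0f
8: ✓ CMP  NZCV=1010
9: ✓ SUBNE  r1←0xe3
10: ✓ MOVCS  r3←0xa9
11: · SUBEQ

VAL = 0x0f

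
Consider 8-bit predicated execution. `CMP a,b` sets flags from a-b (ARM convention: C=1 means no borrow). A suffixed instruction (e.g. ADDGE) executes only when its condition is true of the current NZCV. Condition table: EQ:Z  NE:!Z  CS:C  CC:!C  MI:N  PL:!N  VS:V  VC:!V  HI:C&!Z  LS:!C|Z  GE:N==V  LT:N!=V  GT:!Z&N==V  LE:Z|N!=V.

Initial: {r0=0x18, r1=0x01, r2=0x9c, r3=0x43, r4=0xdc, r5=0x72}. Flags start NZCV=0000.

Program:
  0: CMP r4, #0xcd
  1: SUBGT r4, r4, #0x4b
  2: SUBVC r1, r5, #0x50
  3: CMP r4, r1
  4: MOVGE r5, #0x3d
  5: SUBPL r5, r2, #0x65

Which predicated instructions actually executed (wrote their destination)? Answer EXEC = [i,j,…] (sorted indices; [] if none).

EXEC = [1,2,5]

0: ✓ CMP  NZCV=0010
1: ✓ SUBGT  r4←0x91
2: ✓ SUBVC  r1←0x22
3: ✓ CMP  NZCV=0011
4: · MOVGE
5: ✓ SUBPL  r5←0x37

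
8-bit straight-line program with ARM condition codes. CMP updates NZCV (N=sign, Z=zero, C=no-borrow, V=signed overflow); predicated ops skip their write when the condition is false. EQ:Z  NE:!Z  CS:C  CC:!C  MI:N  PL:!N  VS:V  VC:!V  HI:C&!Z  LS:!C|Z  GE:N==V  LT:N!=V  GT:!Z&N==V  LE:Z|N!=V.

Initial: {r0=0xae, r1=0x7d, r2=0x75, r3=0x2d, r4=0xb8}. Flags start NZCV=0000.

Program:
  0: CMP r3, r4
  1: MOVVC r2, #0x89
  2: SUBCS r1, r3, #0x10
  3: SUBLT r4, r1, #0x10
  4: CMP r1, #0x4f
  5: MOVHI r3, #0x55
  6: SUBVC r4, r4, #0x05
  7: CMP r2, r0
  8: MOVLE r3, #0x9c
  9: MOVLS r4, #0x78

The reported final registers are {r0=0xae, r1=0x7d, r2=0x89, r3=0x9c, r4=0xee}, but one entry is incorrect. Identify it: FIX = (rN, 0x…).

FIX = (r4, 0x78)

[0] flags=0000 → (cmp)
[1] flags=0000 VC?T → r2=0x89
[2] flags=0000 CS?F → skip
[3] flags=0000 LT?F → skip
[4] flags=0010 → (cmp)
[5] flags=0010 HI?T → r3=0x55
[6] flags=0010 VC?T → r4=0xb3
[7] flags=1000 → (cmp)
[8] flags=1000 LE?T → r3=0x9c
[9] flags=1000 LS?T → r4=0x78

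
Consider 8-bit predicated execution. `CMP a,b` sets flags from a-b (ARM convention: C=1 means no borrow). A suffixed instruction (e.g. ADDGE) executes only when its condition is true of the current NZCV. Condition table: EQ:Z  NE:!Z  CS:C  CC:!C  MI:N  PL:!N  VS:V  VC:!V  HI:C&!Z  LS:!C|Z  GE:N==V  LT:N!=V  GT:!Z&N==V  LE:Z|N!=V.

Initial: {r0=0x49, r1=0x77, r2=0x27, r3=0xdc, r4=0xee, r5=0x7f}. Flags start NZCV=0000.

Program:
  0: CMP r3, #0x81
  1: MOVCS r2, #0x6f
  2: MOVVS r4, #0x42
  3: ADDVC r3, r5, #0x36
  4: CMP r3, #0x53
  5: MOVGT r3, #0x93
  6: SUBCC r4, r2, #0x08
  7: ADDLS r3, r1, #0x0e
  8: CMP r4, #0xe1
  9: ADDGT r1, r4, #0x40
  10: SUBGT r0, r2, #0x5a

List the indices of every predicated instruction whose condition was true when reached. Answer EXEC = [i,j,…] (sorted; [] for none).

EXEC = [1,3,9,10]

[0] flags=0010 → (cmp)
[1] flags=0010 CS?T → r2=0x6f
[2] flags=0010 VS?F → skip
[3] flags=0010 VC?T → r3=0xb5
[4] flags=0011 → (cmp)
[5] flags=0011 GT?F → skip
[6] flags=0011 CC?F → skip
[7] flags=0011 LS?F → skip
[8] flags=0010 → (cmp)
[9] flags=0010 GT?T → r1=0x2e
[10] flags=0010 GT?T → r0=0x15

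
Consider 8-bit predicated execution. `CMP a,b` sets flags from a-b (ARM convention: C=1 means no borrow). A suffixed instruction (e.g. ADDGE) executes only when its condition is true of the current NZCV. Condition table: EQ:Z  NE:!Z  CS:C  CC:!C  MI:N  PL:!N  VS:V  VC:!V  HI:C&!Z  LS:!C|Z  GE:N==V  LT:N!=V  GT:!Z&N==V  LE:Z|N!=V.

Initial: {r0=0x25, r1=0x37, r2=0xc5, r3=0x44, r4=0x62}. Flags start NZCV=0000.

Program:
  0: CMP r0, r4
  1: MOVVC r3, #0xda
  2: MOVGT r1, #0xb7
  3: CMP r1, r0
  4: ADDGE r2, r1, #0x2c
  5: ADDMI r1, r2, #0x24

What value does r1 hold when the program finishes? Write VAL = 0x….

0: ✓ CMP  NZCV=1000
1: ✓ MOVVC  r3←0xda
2: · MOVGT
3: ✓ CMP  NZCV=0010
4: ✓ ADDGE  r2←0x63
5: · ADDMI

VAL = 0x37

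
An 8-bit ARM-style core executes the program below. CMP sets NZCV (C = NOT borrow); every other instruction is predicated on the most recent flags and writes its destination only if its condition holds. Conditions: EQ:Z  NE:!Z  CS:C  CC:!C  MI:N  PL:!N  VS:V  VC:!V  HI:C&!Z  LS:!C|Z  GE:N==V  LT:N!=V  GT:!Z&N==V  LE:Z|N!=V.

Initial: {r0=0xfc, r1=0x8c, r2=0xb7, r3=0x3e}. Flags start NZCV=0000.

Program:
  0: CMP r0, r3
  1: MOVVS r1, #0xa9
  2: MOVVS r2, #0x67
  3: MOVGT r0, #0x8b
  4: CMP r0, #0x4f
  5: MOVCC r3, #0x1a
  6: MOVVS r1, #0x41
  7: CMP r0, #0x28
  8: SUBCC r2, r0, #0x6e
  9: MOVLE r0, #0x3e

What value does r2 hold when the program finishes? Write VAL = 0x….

0: ✓ CMP  NZCV=1010
1: · MOVVS
2: · MOVVS
3: · MOVGT
4: ✓ CMP  NZCV=1010
5: · MOVCC
6: · MOVVS
7: ✓ CMP  NZCV=1010
8: · SUBCC
9: ✓ MOVLE  r0←0x3e

VAL = 0xb7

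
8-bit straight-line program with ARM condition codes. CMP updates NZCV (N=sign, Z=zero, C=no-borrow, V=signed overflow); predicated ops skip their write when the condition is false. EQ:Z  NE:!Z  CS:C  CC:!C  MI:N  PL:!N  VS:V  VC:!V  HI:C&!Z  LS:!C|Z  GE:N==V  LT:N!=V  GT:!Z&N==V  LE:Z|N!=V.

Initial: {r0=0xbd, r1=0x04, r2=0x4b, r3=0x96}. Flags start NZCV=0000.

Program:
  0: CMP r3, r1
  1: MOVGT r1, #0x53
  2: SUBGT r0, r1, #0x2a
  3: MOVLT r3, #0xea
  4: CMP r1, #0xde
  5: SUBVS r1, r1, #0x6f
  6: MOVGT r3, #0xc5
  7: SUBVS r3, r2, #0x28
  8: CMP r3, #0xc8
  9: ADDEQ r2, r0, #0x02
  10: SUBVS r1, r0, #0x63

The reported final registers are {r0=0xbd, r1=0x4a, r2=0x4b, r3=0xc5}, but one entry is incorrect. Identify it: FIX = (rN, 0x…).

FIX = (r1, 0x04)

0: ✓ CMP  NZCV=1010
1: · MOVGT
2: · SUBGT
3: ✓ MOVLT  r3←0xea
4: ✓ CMP  NZCV=0000
5: · SUBVS
6: ✓ MOVGT  r3←0xc5
7: · SUBVS
8: ✓ CMP  NZCV=1000
9: · ADDEQ
10: · SUBVS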